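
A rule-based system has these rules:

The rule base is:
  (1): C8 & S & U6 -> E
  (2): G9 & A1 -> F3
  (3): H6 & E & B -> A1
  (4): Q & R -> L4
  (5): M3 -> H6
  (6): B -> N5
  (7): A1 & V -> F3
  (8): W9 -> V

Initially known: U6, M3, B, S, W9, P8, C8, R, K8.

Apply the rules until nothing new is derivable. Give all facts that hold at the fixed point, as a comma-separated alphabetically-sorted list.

Round 1 fires (1), (5), (6), (8), giving E, H6, N5, V.
Round 2 fires (3), giving A1.
Round 3 fires (7), giving F3.

A1, B, C8, E, F3, H6, K8, M3, N5, P8, R, S, U6, V, W9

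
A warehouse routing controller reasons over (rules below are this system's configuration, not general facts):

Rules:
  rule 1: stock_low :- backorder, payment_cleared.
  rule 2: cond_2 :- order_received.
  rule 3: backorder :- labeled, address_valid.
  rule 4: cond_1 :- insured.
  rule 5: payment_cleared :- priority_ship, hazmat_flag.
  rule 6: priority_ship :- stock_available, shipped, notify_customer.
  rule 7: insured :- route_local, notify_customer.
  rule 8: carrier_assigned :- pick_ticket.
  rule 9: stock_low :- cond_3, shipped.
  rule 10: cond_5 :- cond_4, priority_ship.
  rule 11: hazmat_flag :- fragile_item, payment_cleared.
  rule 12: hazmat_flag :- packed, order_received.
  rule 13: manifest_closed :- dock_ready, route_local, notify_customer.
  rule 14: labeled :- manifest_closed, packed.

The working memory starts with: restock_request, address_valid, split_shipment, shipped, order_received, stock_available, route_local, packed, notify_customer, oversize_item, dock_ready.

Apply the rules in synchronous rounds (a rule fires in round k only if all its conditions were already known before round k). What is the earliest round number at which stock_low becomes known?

Round 1: rule 2 [cond_2 :- order_received.]; rule 6 [priority_ship :- stock_available, shipped, notify_customer.]; rule 7 [insured :- route_local, notify_customer.]; rule 12 [hazmat_flag :- packed, order_received.]; rule 13 [manifest_closed :- dock_ready, route_local, notify_customer.]. New: cond_2, priority_ship, insured, hazmat_flag, manifest_closed.
Round 2: rule 4 [cond_1 :- insured.]; rule 5 [payment_cleared :- priority_ship, hazmat_flag.]; rule 14 [labeled :- manifest_closed, packed.]. New: cond_1, payment_cleared, labeled.
Round 3: rule 3 [backorder :- labeled, address_valid.]. New: backorder.
Round 4: rule 1 [stock_low :- backorder, payment_cleared.]. New: stock_low.
stock_low first appears in round 4.

4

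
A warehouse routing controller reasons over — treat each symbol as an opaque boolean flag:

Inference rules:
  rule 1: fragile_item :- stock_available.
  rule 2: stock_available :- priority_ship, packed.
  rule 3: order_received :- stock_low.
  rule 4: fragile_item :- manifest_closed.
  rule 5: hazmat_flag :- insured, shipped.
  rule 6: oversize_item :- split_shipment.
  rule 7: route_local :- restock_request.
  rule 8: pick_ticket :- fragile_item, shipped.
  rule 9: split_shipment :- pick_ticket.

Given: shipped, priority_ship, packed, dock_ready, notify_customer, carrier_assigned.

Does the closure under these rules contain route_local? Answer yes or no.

Round 1: rule 2 [stock_available :- priority_ship, packed.]. New: stock_available.
Round 2: rule 1 [fragile_item :- stock_available.]. New: fragile_item.
Round 3: rule 8 [pick_ticket :- fragile_item, shipped.]. New: pick_ticket.
Round 4: rule 9 [split_shipment :- pick_ticket.]. New: split_shipment.
Round 5: rule 6 [oversize_item :- split_shipment.]. New: oversize_item.
Fixed point reached. route_local is concluded only by rule 7; rule 7 needs restock_request (never derived).

no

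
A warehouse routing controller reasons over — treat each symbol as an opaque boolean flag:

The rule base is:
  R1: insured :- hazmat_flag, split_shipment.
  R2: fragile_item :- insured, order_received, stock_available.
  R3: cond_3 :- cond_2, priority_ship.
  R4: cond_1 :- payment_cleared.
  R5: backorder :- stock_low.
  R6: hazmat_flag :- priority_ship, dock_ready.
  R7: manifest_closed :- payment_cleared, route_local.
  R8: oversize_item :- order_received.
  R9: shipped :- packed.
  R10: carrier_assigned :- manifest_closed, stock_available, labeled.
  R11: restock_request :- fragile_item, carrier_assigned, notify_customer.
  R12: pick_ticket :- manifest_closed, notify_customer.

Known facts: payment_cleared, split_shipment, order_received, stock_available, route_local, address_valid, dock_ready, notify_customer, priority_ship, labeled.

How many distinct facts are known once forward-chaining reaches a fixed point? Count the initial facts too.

19

Round 1 fires R4, R6, R7, R8, giving cond_1, hazmat_flag, manifest_closed, oversize_item.
Round 2 fires R1, R10, R12, giving insured, carrier_assigned, pick_ticket.
Round 3 fires R2, giving fragile_item.
Round 4 fires R11, giving restock_request.
Closure: {address_valid, carrier_assigned, cond_1, dock_ready, fragile_item, hazmat_flag, insured, labeled, manifest_closed, notify_customer, order_received, oversize_item, payment_cleared, pick_ticket, priority_ship, restock_request, route_local, split_shipment, stock_available} — 19 facts.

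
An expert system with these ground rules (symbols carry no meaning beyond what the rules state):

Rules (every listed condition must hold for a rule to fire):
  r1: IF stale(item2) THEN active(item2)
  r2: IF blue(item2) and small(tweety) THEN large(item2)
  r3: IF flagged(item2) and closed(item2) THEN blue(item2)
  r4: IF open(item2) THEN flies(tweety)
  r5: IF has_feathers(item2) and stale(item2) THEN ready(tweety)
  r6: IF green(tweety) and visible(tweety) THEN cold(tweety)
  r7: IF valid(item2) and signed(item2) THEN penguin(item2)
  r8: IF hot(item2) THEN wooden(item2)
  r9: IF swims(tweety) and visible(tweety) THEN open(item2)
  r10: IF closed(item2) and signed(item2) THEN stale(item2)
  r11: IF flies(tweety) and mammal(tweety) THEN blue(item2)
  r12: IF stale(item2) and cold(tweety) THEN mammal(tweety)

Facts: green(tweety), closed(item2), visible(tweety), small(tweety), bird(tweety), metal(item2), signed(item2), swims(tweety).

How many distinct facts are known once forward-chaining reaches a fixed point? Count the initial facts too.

Round 1: r6 [IF green(tweety) and visible(tweety) THEN cold(tweety)]; r9 [IF swims(tweety) and visible(tweety) THEN open(item2)]; r10 [IF closed(item2) and signed(item2) THEN stale(item2)]. Adds cold(tweety), open(item2), stale(item2).
Round 2: r1 [IF stale(item2) THEN active(item2)]; r4 [IF open(item2) THEN flies(tweety)]; r12 [IF stale(item2) and cold(tweety) THEN mammal(tweety)]. Adds active(item2), flies(tweety), mammal(tweety).
Round 3: r11 [IF flies(tweety) and mammal(tweety) THEN blue(item2)]. Adds blue(item2).
Round 4: r2 [IF blue(item2) and small(tweety) THEN large(item2)]. Adds large(item2).
Closure: {active(item2), bird(tweety), blue(item2), closed(item2), cold(tweety), flies(tweety), green(tweety), large(item2), mammal(tweety), metal(item2), open(item2), signed(item2), small(tweety), stale(item2), swims(tweety), visible(tweety)} — 16 facts.

16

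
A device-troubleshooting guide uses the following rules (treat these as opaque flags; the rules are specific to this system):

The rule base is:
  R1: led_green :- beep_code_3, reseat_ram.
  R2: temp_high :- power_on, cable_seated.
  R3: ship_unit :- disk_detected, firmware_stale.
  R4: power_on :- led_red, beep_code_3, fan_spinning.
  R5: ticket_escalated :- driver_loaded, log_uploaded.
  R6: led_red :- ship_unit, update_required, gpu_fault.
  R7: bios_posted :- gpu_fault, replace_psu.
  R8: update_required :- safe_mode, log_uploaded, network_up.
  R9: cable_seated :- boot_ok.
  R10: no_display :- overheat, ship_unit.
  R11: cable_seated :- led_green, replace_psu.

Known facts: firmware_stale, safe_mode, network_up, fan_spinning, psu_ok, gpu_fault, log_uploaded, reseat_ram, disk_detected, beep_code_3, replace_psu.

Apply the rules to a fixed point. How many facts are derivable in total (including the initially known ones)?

19

Round 1 fires R1, R3, R7, R8, giving led_green, ship_unit, bios_posted, update_required.
Round 2 fires R6, R11, giving led_red, cable_seated.
Round 3 fires R4, giving power_on.
Round 4 fires R2, giving temp_high.
Closure: {beep_code_3, bios_posted, cable_seated, disk_detected, fan_spinning, firmware_stale, gpu_fault, led_green, led_red, log_uploaded, network_up, power_on, psu_ok, replace_psu, reseat_ram, safe_mode, ship_unit, temp_high, update_required} — 19 facts.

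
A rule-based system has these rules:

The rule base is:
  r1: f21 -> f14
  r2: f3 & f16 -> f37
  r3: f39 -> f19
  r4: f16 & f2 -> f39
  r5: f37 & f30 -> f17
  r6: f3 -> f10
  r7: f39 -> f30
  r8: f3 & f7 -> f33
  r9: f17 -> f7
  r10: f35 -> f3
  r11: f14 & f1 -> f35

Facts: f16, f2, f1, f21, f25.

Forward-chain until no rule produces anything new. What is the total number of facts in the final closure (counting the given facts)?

Round 1 — r1, r4, derive f14, f39.
Round 2 — r3, r7, r11, derive f19, f30, f35.
Round 3 — r10, derive f3.
Round 4 — r2, r6, derive f37, f10.
Round 5 — r5, derive f17.
Round 6 — r9, derive f7.
Round 7 — r8, derive f33.
Closure: {f1, f10, f14, f16, f17, f19, f2, f21, f25, f3, f30, f33, f35, f37, f39, f7} — 16 facts.

16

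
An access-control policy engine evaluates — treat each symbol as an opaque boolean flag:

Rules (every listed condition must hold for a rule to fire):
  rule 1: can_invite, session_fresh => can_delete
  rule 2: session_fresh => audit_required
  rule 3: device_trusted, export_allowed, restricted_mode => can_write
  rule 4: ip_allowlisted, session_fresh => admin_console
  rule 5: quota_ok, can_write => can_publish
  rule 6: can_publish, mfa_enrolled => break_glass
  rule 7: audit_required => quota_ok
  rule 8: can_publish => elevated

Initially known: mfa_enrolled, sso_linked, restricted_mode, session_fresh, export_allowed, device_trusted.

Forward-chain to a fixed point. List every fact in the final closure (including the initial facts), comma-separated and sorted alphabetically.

Round 1 — rule 2, rule 3, derive audit_required, can_write.
Round 2 — rule 7, derive quota_ok.
Round 3 — rule 5, derive can_publish.
Round 4 — rule 6, rule 8, derive break_glass, elevated.

audit_required, break_glass, can_publish, can_write, device_trusted, elevated, export_allowed, mfa_enrolled, quota_ok, restricted_mode, session_fresh, sso_linked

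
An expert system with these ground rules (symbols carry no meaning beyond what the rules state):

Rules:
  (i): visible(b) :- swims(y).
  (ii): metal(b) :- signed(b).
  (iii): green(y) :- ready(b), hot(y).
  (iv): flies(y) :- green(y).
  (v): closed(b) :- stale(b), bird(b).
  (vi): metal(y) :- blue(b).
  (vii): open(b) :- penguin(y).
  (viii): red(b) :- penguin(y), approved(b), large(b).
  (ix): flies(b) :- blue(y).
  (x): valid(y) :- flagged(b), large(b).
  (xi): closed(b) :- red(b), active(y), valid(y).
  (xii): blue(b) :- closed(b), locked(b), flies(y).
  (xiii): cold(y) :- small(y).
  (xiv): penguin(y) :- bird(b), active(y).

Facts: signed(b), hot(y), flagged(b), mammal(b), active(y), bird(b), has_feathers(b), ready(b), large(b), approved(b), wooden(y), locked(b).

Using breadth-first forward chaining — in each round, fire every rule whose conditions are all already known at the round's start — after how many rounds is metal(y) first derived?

Round 1 — (ii), (iii), (x), (xiv), derive metal(b), green(y), valid(y), penguin(y).
Round 2 — (iv), (vii), (viii), derive flies(y), open(b), red(b).
Round 3 — (xi), derive closed(b).
Round 4 — (xii), derive blue(b).
Round 5 — (vi), derive metal(y).
metal(y) first appears in round 5.

5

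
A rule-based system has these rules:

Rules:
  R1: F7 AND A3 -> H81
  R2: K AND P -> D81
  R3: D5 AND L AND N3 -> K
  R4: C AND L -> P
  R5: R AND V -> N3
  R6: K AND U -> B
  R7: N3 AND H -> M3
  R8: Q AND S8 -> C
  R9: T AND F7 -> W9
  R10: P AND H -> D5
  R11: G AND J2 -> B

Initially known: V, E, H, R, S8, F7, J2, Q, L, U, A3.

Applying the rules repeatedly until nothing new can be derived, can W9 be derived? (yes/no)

no

Round 1 — R1, R5, R8, derive H81, N3, C.
Round 2 — R4, R7, derive P, M3.
Round 3 — R10, derive D5.
Round 4 — R3, derive K.
Round 5 — R2, R6, derive D81, B.
Fixed point reached. W9 is concluded only by R9; R9 needs T (never derived).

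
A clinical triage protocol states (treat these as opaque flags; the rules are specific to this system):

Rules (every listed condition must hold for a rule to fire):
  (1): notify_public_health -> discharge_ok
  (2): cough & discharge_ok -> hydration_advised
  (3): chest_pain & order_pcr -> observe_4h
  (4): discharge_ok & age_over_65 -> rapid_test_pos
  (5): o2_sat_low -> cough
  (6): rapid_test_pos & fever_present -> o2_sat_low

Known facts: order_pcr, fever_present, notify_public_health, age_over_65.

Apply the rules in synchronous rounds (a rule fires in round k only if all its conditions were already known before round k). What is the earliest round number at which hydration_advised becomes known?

Round 1: (1) [notify_public_health -> discharge_ok]. Adds discharge_ok.
Round 2: (4) [discharge_ok & age_over_65 -> rapid_test_pos]. Adds rapid_test_pos.
Round 3: (6) [rapid_test_pos & fever_present -> o2_sat_low]. Adds o2_sat_low.
Round 4: (5) [o2_sat_low -> cough]. Adds cough.
Round 5: (2) [cough & discharge_ok -> hydration_advised]. Adds hydration_advised.
hydration_advised first appears in round 5.

5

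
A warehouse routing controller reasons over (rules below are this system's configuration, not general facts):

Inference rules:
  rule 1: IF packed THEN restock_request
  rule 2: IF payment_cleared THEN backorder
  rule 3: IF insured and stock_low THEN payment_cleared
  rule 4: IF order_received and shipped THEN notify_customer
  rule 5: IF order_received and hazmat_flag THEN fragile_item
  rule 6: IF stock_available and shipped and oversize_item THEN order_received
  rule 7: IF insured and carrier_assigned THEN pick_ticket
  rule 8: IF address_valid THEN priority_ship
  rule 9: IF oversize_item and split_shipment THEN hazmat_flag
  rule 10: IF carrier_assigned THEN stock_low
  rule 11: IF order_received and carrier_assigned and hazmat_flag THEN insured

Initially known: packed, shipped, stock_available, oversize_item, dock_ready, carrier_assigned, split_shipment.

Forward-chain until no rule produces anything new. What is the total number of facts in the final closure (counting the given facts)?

17

[1] rule 1 [IF packed THEN restock_request]; rule 6 [IF stock_available and shipped and oversize_item THEN order_received]; rule 9 [IF oversize_item and split_shipment THEN hazmat_flag]; rule 10 [IF carrier_assigned THEN stock_low]. ⇒ new: restock_request, order_received, hazmat_flag, stock_low.
[2] rule 4 [IF order_received and shipped THEN notify_customer]; rule 5 [IF order_received and hazmat_flag THEN fragile_item]; rule 11 [IF order_received and carrier_assigned and hazmat_flag THEN insured]. ⇒ new: notify_customer, fragile_item, insured.
[3] rule 3 [IF insured and stock_low THEN payment_cleared]; rule 7 [IF insured and carrier_assigned THEN pick_ticket]. ⇒ new: payment_cleared, pick_ticket.
[4] rule 2 [IF payment_cleared THEN backorder]. ⇒ new: backorder.
Closure: {backorder, carrier_assigned, dock_ready, fragile_item, hazmat_flag, insured, notify_customer, order_received, oversize_item, packed, payment_cleared, pick_ticket, restock_request, shipped, split_shipment, stock_available, stock_low} — 17 facts.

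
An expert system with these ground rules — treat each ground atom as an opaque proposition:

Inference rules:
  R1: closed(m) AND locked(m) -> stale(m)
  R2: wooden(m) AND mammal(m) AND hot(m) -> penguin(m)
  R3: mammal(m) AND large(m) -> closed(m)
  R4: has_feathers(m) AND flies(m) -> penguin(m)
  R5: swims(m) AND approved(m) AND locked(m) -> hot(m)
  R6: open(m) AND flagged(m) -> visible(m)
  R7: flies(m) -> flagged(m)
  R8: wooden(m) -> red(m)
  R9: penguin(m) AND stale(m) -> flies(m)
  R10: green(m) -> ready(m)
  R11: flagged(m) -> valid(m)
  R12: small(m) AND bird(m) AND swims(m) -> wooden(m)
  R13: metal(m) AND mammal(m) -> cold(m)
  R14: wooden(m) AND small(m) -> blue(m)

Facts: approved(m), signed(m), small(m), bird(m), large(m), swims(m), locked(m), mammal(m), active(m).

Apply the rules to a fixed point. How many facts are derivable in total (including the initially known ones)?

Round 1 fires R3, R5, R12, giving closed(m), hot(m), wooden(m).
Round 2 fires R1, R2, R8, R14, giving stale(m), penguin(m), red(m), blue(m).
Round 3 fires R9, giving flies(m).
Round 4 fires R7, giving flagged(m).
Round 5 fires R11, giving valid(m).
Closure: {active(m), approved(m), bird(m), blue(m), closed(m), flagged(m), flies(m), hot(m), large(m), locked(m), mammal(m), penguin(m), red(m), signed(m), small(m), stale(m), swims(m), valid(m), wooden(m)} — 19 facts.

19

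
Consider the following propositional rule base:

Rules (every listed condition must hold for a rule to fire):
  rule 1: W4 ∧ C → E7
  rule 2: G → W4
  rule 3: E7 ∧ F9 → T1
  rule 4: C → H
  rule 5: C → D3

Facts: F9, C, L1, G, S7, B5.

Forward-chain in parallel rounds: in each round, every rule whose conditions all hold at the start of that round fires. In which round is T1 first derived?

Round 1 fires rule 2, rule 4, rule 5, giving W4, H, D3.
Round 2 fires rule 1, giving E7.
Round 3 fires rule 3, giving T1.
T1 first appears in round 3.

3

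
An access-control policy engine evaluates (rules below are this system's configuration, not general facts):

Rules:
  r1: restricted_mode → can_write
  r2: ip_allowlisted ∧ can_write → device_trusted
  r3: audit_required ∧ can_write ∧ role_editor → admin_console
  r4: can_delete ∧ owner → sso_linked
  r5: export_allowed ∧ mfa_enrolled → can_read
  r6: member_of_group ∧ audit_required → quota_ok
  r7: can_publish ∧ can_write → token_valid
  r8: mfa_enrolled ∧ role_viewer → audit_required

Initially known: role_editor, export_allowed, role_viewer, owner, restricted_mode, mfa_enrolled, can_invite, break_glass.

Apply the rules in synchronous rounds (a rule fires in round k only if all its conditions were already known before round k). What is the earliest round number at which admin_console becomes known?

2

Round 1 fires r1, r5, r8, giving can_write, can_read, audit_required.
Round 2 fires r3, giving admin_console.
admin_console first appears in round 2.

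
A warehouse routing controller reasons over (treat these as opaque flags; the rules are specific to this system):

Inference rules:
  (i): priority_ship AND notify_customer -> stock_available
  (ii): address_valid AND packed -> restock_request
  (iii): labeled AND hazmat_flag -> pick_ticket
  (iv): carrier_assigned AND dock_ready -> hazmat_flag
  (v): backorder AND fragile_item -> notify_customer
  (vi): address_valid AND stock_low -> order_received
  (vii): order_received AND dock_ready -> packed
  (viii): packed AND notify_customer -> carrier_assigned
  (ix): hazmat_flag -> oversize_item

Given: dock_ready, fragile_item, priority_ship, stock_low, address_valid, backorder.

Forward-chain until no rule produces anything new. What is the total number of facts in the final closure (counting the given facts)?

Round 1 — (v), (vi), derive notify_customer, order_received.
Round 2 — (i), (vii), derive stock_available, packed.
Round 3 — (ii), (viii), derive restock_request, carrier_assigned.
Round 4 — (iv), derive hazmat_flag.
Round 5 — (ix), derive oversize_item.
Closure: {address_valid, backorder, carrier_assigned, dock_ready, fragile_item, hazmat_flag, notify_customer, order_received, oversize_item, packed, priority_ship, restock_request, stock_available, stock_low} — 14 facts.

14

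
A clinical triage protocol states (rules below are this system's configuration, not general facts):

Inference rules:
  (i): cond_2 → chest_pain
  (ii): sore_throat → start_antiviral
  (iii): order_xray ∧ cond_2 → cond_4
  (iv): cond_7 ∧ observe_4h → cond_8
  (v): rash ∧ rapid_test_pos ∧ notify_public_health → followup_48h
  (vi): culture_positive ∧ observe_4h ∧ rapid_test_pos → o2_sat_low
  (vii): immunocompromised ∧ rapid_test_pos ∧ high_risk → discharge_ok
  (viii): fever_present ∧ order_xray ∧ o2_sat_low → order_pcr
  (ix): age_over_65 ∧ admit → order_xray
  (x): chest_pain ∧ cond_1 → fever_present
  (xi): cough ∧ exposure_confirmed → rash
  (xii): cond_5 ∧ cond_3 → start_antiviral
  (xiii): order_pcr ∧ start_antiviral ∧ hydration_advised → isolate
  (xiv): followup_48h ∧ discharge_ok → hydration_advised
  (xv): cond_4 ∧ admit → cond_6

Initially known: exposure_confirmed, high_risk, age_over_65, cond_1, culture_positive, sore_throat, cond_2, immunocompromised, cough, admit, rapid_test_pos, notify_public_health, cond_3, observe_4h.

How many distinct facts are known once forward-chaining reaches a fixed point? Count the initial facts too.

[1] (i) [cond_2 → chest_pain]; (ii) [sore_throat → start_antiviral]; (vi) [culture_positive ∧ observe_4h ∧ rapid_test_pos → o2_sat_low]; (vii) [immunocompromised ∧ rapid_test_pos ∧ high_risk → discharge_ok]; (ix) [age_over_65 ∧ admit → order_xray]; (xi) [cough ∧ exposure_confirmed → rash]. ⇒ new: chest_pain, start_antiviral, o2_sat_low, discharge_ok, order_xray, rash.
[2] (iii) [order_xray ∧ cond_2 → cond_4]; (v) [rash ∧ rapid_test_pos ∧ notify_public_health → followup_48h]; (x) [chest_pain ∧ cond_1 → fever_present]. ⇒ new: cond_4, followup_48h, fever_present.
[3] (viii) [fever_present ∧ order_xray ∧ o2_sat_low → order_pcr]; (xiv) [followup_48h ∧ discharge_ok → hydration_advised]; (xv) [cond_4 ∧ admit → cond_6]. ⇒ new: order_pcr, hydration_advised, cond_6.
[4] (xiii) [order_pcr ∧ start_antiviral ∧ hydration_advised → isolate]. ⇒ new: isolate.
Closure: {admit, age_over_65, chest_pain, cond_1, cond_2, cond_3, cond_4, cond_6, cough, culture_positive, discharge_ok, exposure_confirmed, fever_present, followup_48h, high_risk, hydration_advised, immunocompromised, isolate, notify_public_health, o2_sat_low, observe_4h, order_pcr, order_xray, rapid_test_pos, rash, sore_throat, start_antiviral} — 27 facts.

27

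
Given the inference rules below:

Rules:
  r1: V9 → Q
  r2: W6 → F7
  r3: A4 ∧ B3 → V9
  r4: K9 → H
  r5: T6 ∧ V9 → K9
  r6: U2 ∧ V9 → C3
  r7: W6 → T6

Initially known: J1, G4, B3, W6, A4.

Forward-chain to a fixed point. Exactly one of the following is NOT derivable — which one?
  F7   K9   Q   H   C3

C3

Round 1 fires r2, r3, r7, giving F7, V9, T6.
Round 2 fires r1, r5, giving Q, K9.
Round 3 fires r4, giving H.
Derived: Q (round 2), K9 (round 2), H (round 3), F7 (round 1). C3 never appears in any round.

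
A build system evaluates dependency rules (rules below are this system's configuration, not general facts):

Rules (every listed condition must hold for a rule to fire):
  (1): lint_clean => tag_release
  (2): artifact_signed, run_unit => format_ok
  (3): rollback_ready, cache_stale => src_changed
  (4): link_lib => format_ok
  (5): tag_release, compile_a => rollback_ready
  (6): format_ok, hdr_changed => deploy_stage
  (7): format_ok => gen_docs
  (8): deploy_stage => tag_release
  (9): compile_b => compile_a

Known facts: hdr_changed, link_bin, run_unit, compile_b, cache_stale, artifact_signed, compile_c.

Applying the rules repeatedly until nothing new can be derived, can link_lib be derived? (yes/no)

no

Round 1: (2) [artifact_signed, run_unit => format_ok]; (9) [compile_b => compile_a]. New: format_ok, compile_a.
Round 2: (6) [format_ok, hdr_changed => deploy_stage]; (7) [format_ok => gen_docs]. New: deploy_stage, gen_docs.
Round 3: (8) [deploy_stage => tag_release]. New: tag_release.
Round 4: (5) [tag_release, compile_a => rollback_ready]. New: rollback_ready.
Round 5: (3) [rollback_ready, cache_stale => src_changed]. New: src_changed.
Fixed point reached. No rule has link_lib as a consequent, and it is not given.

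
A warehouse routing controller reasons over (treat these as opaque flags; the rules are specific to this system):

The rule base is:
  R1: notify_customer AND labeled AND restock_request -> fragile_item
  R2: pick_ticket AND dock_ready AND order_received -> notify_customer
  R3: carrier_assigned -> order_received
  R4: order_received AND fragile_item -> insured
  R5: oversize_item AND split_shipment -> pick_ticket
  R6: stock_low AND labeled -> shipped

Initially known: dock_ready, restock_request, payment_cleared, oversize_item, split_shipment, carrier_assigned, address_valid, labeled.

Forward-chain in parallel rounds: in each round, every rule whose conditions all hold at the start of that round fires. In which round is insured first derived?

[1] R3 [carrier_assigned -> order_received]; R5 [oversize_item AND split_shipment -> pick_ticket]. ⇒ new: order_received, pick_ticket.
[2] R2 [pick_ticket AND dock_ready AND order_received -> notify_customer]. ⇒ new: notify_customer.
[3] R1 [notify_customer AND labeled AND restock_request -> fragile_item]. ⇒ new: fragile_item.
[4] R4 [order_received AND fragile_item -> insured]. ⇒ new: insured.
insured first appears in round 4.

4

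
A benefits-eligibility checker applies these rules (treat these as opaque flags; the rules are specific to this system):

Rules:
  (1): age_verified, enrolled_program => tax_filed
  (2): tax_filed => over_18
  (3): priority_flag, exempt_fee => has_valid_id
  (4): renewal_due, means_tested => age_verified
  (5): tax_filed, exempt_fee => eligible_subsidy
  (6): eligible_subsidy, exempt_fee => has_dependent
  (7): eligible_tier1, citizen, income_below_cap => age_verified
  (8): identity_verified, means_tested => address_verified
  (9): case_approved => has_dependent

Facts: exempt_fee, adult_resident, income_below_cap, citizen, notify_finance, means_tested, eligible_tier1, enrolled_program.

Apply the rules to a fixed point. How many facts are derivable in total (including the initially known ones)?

Round 1: (7) [eligible_tier1, citizen, income_below_cap => age_verified]. Adds age_verified.
Round 2: (1) [age_verified, enrolled_program => tax_filed]. Adds tax_filed.
Round 3: (2) [tax_filed => over_18]; (5) [tax_filed, exempt_fee => eligible_subsidy]. Adds over_18, eligible_subsidy.
Round 4: (6) [eligible_subsidy, exempt_fee => has_dependent]. Adds has_dependent.
Closure: {adult_resident, age_verified, citizen, eligible_subsidy, eligible_tier1, enrolled_program, exempt_fee, has_dependent, income_below_cap, means_tested, notify_finance, over_18, tax_filed} — 13 facts.

13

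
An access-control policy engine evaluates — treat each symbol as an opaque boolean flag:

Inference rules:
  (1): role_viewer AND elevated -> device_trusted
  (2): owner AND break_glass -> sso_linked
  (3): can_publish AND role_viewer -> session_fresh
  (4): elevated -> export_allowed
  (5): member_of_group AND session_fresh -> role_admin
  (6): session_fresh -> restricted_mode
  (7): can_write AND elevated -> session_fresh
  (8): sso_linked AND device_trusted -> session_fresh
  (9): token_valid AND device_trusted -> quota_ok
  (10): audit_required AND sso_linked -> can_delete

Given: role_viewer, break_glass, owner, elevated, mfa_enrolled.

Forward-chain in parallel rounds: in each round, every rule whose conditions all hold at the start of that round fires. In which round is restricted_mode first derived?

3

Round 1 fires (1), (2), (4), giving device_trusted, sso_linked, export_allowed.
Round 2 fires (8), giving session_fresh.
Round 3 fires (6), giving restricted_mode.
restricted_mode first appears in round 3.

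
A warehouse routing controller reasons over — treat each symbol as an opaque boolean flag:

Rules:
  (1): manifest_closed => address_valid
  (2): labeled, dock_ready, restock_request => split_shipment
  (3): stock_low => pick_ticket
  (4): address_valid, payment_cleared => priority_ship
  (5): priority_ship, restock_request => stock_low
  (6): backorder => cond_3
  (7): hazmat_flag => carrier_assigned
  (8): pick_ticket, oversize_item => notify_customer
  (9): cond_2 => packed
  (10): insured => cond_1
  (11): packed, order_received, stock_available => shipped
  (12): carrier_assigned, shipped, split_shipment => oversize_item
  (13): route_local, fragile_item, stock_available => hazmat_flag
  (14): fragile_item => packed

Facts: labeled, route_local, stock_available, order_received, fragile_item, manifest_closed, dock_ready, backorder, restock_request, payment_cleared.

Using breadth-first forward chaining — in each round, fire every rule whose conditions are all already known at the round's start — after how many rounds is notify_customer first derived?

5

Round 1: (1) [manifest_closed => address_valid]; (2) [labeled, dock_ready, restock_request => split_shipment]; (6) [backorder => cond_3]; (13) [route_local, fragile_item, stock_available => hazmat_flag]; (14) [fragile_item => packed]. Adds address_valid, split_shipment, cond_3, hazmat_flag, packed.
Round 2: (4) [address_valid, payment_cleared => priority_ship]; (7) [hazmat_flag => carrier_assigned]; (11) [packed, order_received, stock_available => shipped]. Adds priority_ship, carrier_assigned, shipped.
Round 3: (5) [priority_ship, restock_request => stock_low]; (12) [carrier_assigned, shipped, split_shipment => oversize_item]. Adds stock_low, oversize_item.
Round 4: (3) [stock_low => pick_ticket]. Adds pick_ticket.
Round 5: (8) [pick_ticket, oversize_item => notify_customer]. Adds notify_customer.
notify_customer first appears in round 5.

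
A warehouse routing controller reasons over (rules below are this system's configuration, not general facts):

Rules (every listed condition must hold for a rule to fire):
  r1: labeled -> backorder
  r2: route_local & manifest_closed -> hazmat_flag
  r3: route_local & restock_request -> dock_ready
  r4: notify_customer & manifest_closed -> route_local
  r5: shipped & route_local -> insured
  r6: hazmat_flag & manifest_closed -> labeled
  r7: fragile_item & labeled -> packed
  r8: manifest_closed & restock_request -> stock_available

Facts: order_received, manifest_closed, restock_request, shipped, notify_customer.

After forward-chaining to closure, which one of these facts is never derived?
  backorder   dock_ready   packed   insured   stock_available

packed

Round 1 fires r4, r8, giving route_local, stock_available.
Round 2 fires r2, r3, r5, giving hazmat_flag, dock_ready, insured.
Round 3 fires r6, giving labeled.
Round 4 fires r1, giving backorder.
Derived: dock_ready (round 2), stock_available (round 1), insured (round 2), backorder (round 4). packed never appears in any round.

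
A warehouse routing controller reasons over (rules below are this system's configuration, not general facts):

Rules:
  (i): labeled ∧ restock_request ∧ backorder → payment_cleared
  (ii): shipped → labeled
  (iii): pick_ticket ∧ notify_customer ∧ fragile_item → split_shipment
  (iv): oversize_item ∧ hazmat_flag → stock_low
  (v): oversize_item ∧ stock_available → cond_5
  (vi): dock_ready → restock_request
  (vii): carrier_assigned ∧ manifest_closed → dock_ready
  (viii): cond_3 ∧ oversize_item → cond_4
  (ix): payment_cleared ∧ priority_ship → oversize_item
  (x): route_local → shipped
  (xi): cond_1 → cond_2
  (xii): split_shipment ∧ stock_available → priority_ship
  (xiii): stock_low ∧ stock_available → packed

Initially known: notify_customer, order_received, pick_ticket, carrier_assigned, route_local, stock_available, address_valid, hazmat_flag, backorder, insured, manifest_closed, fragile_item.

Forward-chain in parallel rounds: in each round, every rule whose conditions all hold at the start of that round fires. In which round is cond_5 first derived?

5

Round 1 fires (iii), (vii), (x), giving split_shipment, dock_ready, shipped.
Round 2 fires (ii), (vi), (xii), giving labeled, restock_request, priority_ship.
Round 3 fires (i), giving payment_cleared.
Round 4 fires (ix), giving oversize_item.
Round 5 fires (iv), (v), giving stock_low, cond_5.
cond_5 first appears in round 5.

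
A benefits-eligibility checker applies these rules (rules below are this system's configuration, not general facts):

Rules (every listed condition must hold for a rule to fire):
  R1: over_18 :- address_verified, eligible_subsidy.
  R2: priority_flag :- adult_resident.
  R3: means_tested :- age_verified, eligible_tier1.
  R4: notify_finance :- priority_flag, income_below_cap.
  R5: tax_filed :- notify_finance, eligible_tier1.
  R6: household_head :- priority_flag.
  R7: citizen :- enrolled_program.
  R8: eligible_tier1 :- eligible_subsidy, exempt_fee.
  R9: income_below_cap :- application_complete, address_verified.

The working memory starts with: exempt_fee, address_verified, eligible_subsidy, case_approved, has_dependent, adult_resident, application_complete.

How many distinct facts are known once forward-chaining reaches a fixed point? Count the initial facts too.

14

Round 1 fires R1, R2, R8, R9, giving over_18, priority_flag, eligible_tier1, income_below_cap.
Round 2 fires R4, R6, giving notify_finance, household_head.
Round 3 fires R5, giving tax_filed.
Closure: {address_verified, adult_resident, application_complete, case_approved, eligible_subsidy, eligible_tier1, exempt_fee, has_dependent, household_head, income_below_cap, notify_finance, over_18, priority_flag, tax_filed} — 14 facts.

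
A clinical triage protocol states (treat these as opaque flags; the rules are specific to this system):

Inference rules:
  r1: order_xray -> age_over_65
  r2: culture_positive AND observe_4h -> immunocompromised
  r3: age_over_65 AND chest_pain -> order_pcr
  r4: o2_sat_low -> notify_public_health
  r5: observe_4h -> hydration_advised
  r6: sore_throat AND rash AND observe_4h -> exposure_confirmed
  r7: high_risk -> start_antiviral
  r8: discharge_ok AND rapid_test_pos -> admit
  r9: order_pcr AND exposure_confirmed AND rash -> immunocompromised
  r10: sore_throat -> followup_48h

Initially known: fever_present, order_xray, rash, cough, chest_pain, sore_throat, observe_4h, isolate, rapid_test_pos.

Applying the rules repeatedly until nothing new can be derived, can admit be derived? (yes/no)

no

Round 1: r1 [order_xray -> age_over_65]; r5 [observe_4h -> hydration_advised]; r6 [sore_throat AND rash AND observe_4h -> exposure_confirmed]; r10 [sore_throat -> followup_48h]. New: age_over_65, hydration_advised, exposure_confirmed, followup_48h.
Round 2: r3 [age_over_65 AND chest_pain -> order_pcr]. New: order_pcr.
Round 3: r9 [order_pcr AND exposure_confirmed AND rash -> immunocompromised]. New: immunocompromised.
Fixed point reached. admit is concluded only by r8; r8 needs discharge_ok (never derived).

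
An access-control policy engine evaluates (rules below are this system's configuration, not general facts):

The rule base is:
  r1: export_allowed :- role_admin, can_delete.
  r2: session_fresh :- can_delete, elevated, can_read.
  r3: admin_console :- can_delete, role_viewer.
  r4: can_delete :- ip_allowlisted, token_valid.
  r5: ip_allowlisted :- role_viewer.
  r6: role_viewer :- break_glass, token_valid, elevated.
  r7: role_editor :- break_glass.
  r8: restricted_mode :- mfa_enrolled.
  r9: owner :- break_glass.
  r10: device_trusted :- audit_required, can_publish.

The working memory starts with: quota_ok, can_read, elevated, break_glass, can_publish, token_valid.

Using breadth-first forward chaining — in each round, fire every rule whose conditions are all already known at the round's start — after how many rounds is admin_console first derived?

Round 1: r6 [role_viewer :- break_glass, token_valid, elevated.]; r7 [role_editor :- break_glass.]; r9 [owner :- break_glass.]. New: role_viewer, role_editor, owner.
Round 2: r5 [ip_allowlisted :- role_viewer.]. New: ip_allowlisted.
Round 3: r4 [can_delete :- ip_allowlisted, token_valid.]. New: can_delete.
Round 4: r2 [session_fresh :- can_delete, elevated, can_read.]; r3 [admin_console :- can_delete, role_viewer.]. New: session_fresh, admin_console.
admin_console first appears in round 4.

4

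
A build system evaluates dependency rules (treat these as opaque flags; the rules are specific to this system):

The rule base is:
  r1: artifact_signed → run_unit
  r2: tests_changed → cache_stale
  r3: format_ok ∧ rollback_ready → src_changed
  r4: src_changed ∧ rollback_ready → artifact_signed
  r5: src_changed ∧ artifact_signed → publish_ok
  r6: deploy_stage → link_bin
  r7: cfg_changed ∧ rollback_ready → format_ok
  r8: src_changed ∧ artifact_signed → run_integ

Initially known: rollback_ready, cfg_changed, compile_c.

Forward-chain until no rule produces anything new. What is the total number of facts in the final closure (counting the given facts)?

9

[1] r7 [cfg_changed ∧ rollback_ready → format_ok]. ⇒ new: format_ok.
[2] r3 [format_ok ∧ rollback_ready → src_changed]. ⇒ new: src_changed.
[3] r4 [src_changed ∧ rollback_ready → artifact_signed]. ⇒ new: artifact_signed.
[4] r1 [artifact_signed → run_unit]; r5 [src_changed ∧ artifact_signed → publish_ok]; r8 [src_changed ∧ artifact_signed → run_integ]. ⇒ new: run_unit, publish_ok, run_integ.
Closure: {artifact_signed, cfg_changed, compile_c, format_ok, publish_ok, rollback_ready, run_integ, run_unit, src_changed} — 9 facts.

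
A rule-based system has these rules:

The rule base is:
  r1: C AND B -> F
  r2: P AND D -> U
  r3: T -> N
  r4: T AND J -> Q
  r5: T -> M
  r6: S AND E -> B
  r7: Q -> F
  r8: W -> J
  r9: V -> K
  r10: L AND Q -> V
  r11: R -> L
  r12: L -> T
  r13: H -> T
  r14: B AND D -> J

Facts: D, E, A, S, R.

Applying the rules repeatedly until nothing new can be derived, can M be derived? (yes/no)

[1] r6 [S AND E -> B]; r11 [R -> L]. ⇒ new: B, L.
[2] r12 [L -> T]; r14 [B AND D -> J]. ⇒ new: T, J.
[3] r3 [T -> N]; r4 [T AND J -> Q]; r5 [T -> M]. ⇒ new: N, Q, M.
[4] r7 [Q -> F]; r10 [L AND Q -> V]. ⇒ new: F, V.
[5] r9 [V -> K]. ⇒ new: K.
M appears in round 3, so it is derivable.

yes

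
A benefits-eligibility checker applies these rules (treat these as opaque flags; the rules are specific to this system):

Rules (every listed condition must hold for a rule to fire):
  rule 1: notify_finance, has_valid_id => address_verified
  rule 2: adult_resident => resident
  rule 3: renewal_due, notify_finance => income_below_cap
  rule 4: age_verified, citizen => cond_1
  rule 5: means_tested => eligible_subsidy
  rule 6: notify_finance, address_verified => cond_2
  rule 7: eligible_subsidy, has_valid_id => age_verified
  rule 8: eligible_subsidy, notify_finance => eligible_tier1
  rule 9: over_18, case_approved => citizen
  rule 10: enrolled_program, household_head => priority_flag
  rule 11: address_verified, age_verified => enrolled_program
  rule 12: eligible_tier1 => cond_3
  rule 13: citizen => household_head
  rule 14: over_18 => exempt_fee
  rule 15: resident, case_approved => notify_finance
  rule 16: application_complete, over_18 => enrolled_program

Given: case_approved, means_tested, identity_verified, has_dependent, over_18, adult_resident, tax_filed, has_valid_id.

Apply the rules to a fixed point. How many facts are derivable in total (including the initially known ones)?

Round 1 fires rule 2, rule 5, rule 9, rule 14, giving resident, eligible_subsidy, citizen, exempt_fee.
Round 2 fires rule 7, rule 13, rule 15, giving age_verified, household_head, notify_finance.
Round 3 fires rule 1, rule 4, rule 8, giving address_verified, cond_1, eligible_tier1.
Round 4 fires rule 6, rule 11, rule 12, giving cond_2, enrolled_program, cond_3.
Round 5 fires rule 10, giving priority_flag.
Closure: {address_verified, adult_resident, age_verified, case_approved, citizen, cond_1, cond_2, cond_3, eligible_subsidy, eligible_tier1, enrolled_program, exempt_fee, has_dependent, has_valid_id, household_head, identity_verified, means_tested, notify_finance, over_18, priority_flag, resident, tax_filed} — 22 facts.

22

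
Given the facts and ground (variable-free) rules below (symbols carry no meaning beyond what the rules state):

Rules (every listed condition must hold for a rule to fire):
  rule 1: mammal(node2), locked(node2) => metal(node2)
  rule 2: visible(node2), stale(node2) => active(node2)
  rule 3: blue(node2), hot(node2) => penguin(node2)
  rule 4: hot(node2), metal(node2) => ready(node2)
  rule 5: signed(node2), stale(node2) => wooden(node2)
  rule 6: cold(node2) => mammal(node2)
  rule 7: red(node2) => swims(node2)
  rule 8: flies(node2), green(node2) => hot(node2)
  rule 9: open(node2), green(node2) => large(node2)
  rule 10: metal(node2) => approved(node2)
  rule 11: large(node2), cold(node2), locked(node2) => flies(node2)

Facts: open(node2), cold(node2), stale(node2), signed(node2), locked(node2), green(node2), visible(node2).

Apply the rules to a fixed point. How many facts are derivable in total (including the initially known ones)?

Round 1 fires rule 2, rule 5, rule 6, rule 9, giving active(node2), wooden(node2), mammal(node2), large(node2).
Round 2 fires rule 1, rule 11, giving metal(node2), flies(node2).
Round 3 fires rule 8, rule 10, giving hot(node2), approved(node2).
Round 4 fires rule 4, giving ready(node2).
Closure: {active(node2), approved(node2), cold(node2), flies(node2), green(node2), hot(node2), large(node2), locked(node2), mammal(node2), metal(node2), open(node2), ready(node2), signed(node2), stale(node2), visible(node2), wooden(node2)} — 16 facts.

16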